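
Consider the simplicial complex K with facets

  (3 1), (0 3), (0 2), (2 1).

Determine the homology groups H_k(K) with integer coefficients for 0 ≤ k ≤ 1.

H_0 ≅ Z,  H_1 ≅ Z.

Fix the vertex order 0 < 1 < 2 < 3 and write every simplex with vertices in increasing order. Then dim K = 1 and the simplices of K are:

  0-simplices (4): [0], [1], [2], [3]
  1-simplices (4): [0,2], [0,3], [1,2], [1,3]

giving chain groups C_0 ≅ Z^4, C_1 ≅ Z^4.

Boundary ∂_1: C_1 → C_0 maps an edge to its endpoints' difference, ∂[p,q] = q − p. For instance
  ∂[0,2] = [2] − [0].
This gives a 4×4 integer matrix of rank 3; reducing to Smith normal form yields diagonal entries (1,1,1).

From H_k ≅ ker(∂_k) / im(∂_{k+1}) we obtain:

  H_0: rank C_0 − rank ∂_1 = 4 − 3 = 1, and the invariant factors of ∂_1 are all 1, so H_0 ≅ Z.
  H_1: rank ker ∂_1 − rank ∂_2 = (4 − 3) − 0 = 1, and there is no ∂_2, so H_1 ≅ Z.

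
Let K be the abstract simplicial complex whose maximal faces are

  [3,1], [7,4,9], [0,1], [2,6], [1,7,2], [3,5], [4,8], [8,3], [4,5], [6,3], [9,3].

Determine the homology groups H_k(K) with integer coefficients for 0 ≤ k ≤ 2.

Take the total order 0 < 1 < 2 < 3 < 4 < 5 < 6 < 7 < 8 < 9 on the vertex set. Then K (dimension 2) consists of the simplices:

  0-simplices (10): [0], [1], [2], [3], [4], [5], [6], [7], [8], [9]
  1-simplices (15): [0,1], [1,2], [1,3], [1,7], [2,6], [2,7], [3,5], [3,6], [3,8], [3,9], [4,5], [4,7], [4,8], [4,9], [7,9]
  2-simplices (2): [1,2,7], [4,7,9]

so the chain groups are C_0 ≅ Z^10, C_1 ≅ Z^15, C_2 ≅ Z^2.

Boundary ∂_1: C_1 → C_0 sends each edge [p,q] (with p < q) to q − p. For instance
  ∂[0,1] = [1] − [0].
This gives a 10×15 integer matrix of rank 9; reducing to Smith normal form yields diagonal entries (1,1,1,1,1,1,1,1,1).

The boundary map ∂_2: C_2 → C_1 sends each 2-simplex [p,q,r] to [q,r] − [p,r] + [p,q]. For instance
  ∂[1,2,7] = [2,7] − [1,7] + [1,2],
  ∂[4,7,9] = [7,9] − [4,9] + [4,7].
This gives a 15×2 integer matrix of rank 2; reducing to Smith normal form yields diagonal entries (1,1).

Reading off H_k = ker ∂_k / im ∂_{k+1}:

  H_0: rank C_0 − rank ∂_1 = 10 − 9 = 1, and the invariant factors of ∂_1 are all 1, so H_0 = Z.
  H_1: rank ker ∂_1 − rank ∂_2 = (15 − 9) − 2 = 4, and the invariant factors of ∂_2 are all 1, so H_1 = Z^4.
  H_2: rank ker ∂_2 − rank ∂_3 = (2 − 2) − 0 = 0, and there is no ∂_3, so H_2 = 0.

H_0 = Z,  H_1 = Z^4,  H_2 = 0.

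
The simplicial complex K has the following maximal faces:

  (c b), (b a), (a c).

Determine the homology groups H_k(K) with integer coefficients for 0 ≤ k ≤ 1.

H_0 ≅ Z,  H_1 ≅ Z.

We work with the vertex ordering a < b < c. The simplices of K, each written with vertices in increasing order, are:

  0-simplices (3): a, b, c
  1-simplices (3): ab, ac, bc

giving chain groups C_0 ≅ Z^3, C_1 ≅ Z^3.

∂_1: C_1 → C_0 is given by ∂[p,q] = [q] − [p]. For instance
  ∂ac = c − a.
The resulting 3×3 matrix has rank 2, and its Smith normal form has invariant factors (1,1).

Now H_k = ker ∂_k / im ∂_{k+1}, so:

  H_0: rank C_0 − rank ∂_1 = 3 − 2 = 1, and the invariant factors of ∂_1 are all 1, so H_0 ≅ Z.
  H_1: rank ker ∂_1 − rank ∂_2 = (3 − 2) − 0 = 1, and there is no ∂_2, so H_1 ≅ Z.

As a check, the Euler characteristic is 3 − 3 = 0, which agrees with 1 − 1 = 0.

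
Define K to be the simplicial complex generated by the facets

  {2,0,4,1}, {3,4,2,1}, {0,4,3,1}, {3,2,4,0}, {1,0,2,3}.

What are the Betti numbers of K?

b_0 = 1, b_1 = 0, b_2 = 0, b_3 = 1.

Take the total order 0 < 1 < 2 < 3 < 4 on the vertex set. Then K (dimension 3) consists of the simplices:

  0-simplices (5): [0], [1], [2], [3], [4]
  1-simplices (10): [0,1], [0,2], [0,3], [0,4], [1,2], [1,3], [1,4], [2,3], [2,4], [3,4]
  2-simplices (10): [0,1,2], [0,1,3], [0,1,4], [0,2,3], [0,2,4], [0,3,4], [1,2,3], [1,2,4], [1,3,4], [2,3,4]
  3-simplices (5): [0,1,2,3], [0,1,2,4], [0,1,3,4], [0,2,3,4], [1,2,3,4]

so the chain groups are C_0 ≅ Z^5, C_1 ≅ Z^10, C_2 ≅ Z^10, C_3 ≅ Z^5.

Boundary ∂_1: C_1 → C_0 maps an edge to its endpoints' difference, ∂[p,q] = q − p. For instance
  ∂[0,2] = [2] − [0].
The resulting 5×10 matrix has rank 4, and its Smith normal form has invariant factors (1,1,1,1).

Boundary ∂_2: C_2 → C_1 acts by ∂[p,q,r] = [q,r] − [p,r] + [p,q]. For instance
  ∂[0,1,2] = [1,2] − [0,2] + [0,1],
  ∂[0,1,4] = [1,4] − [0,4] + [0,1].
The resulting 10×10 matrix has rank 6, and its Smith normal form has invariant factors (1,1,1,1,1,1).

Boundary ∂_3: C_3 → C_2 sends each 3-simplex σ to the alternating sum Σ_i (−1)^i (σ with its i-th vertex removed). For instance
  ∂[0,2,3,4] = [2,3,4] − [0,3,4] + [0,2,4] − [0,2,3],
  ∂[0,1,3,4] = [1,3,4] − [0,3,4] + [0,1,4] − [0,1,3].
As a 10×5 matrix over Z this has rank 4, with invariant factors (1,1,1,1).

Reading off H_k = ker ∂_k / im ∂_{k+1}:

  H_0: rank C_0 − rank ∂_1 = 5 − 4 = 1, and the invariant factors of ∂_1 are all 1, so H_0 ≅ Z.
  H_1: rank ker ∂_1 − rank ∂_2 = (10 − 4) − 6 = 0, and the invariant factors of ∂_2 are all 1, so H_1 ≅ 0.
  H_2: rank ker ∂_2 − rank ∂_3 = (10 − 6) − 4 = 0, and the invariant factors of ∂_3 are all 1, so H_2 ≅ 0.
  H_3: rank ker ∂_3 − rank ∂_4 = (5 − 4) − 0 = 1, and there is no ∂_4, so H_3 ≅ Z.

As a check, the Euler characteristic is 5 − 10 + 10 − 5 = 0, which agrees with 1 − 0 + 0 − 1 = 0.

Hence the Betti numbers are b_0 = 1, b_1 = 0, b_2 = 0, b_3 = 1.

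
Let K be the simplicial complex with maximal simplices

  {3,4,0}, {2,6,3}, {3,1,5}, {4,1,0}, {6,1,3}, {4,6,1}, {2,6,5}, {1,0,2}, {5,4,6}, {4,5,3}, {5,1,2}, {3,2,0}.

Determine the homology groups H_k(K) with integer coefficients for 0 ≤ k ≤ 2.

H_0 ≅ Z,  H_1 ≅ Z/2,  H_2 = 0.

Take the total order 0 < 1 < 2 < 3 < 4 < 5 < 6 on the vertex set. Then K (dimension 2) consists of the simplices:

  0-simplices (7): [0], [1], [2], [3], [4], [5], [6]
  1-simplices (18): [0,1], [0,2], [0,3], [0,4], [1,2], [1,3], [1,4], [1,5], [1,6], [2,3], [2,5], [2,6], [3,4], [3,5], [3,6], [4,5], [4,6], [5,6]
  2-simplices (12): [0,1,2], [0,1,4], [0,2,3], [0,3,4], [1,2,5], [1,3,5], [1,3,6], [1,4,6], [2,3,6], [2,5,6], [3,4,5], [4,5,6]

so the chain groups are C_0 ≅ Z^7, C_1 ≅ Z^18, C_2 ≅ Z^12.

Boundary ∂_1: C_1 → C_0 maps an edge to its endpoints' difference, ∂[p,q] = q − p.
As a 7×18 matrix over Z this has rank 6, with invariant factors (1,1,1,1,1,1).

The boundary map ∂_2: C_2 → C_1 acts by ∂[p,q,r] = [q,r] − [p,r] + [p,q]. For instance
  ∂[1,4,6] = [4,6] − [1,6] + [1,4],
  ∂[1,3,5] = [3,5] − [1,5] + [1,3].
The 18×12 boundary matrix has rank 12 and Smith normal form diag(1,1,1,1,1,1,1,1,1,1,1,2).

Computing H_k = (kernel of ∂_k) / (image of ∂_{k+1}):

  H_0: rank C_0 − rank ∂_1 = 7 − 6 = 1, and the invariant factors of ∂_1 are all 1, so H_0 = Z.
  H_1: rank ker ∂_1 − rank ∂_2 = (18 − 6) − 12 = 0, and ∂_2 has invariant factor 2 > 1, so H_1 = Z/2.
  H_2: rank ker ∂_2 − rank ∂_3 = (12 − 12) − 0 = 0, and there is no ∂_3, so H_2 = 0.

As a check, the Euler characteristic is 7 − 18 + 12 = 1, which agrees with 1 − 0 + 0 = 1.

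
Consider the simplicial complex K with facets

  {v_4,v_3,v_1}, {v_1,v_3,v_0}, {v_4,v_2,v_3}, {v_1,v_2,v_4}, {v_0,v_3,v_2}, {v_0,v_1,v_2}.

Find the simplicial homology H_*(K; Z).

H_0 = Z,  H_1 = 0,  H_2 = Z.

Order the vertices as v_0 < v_1 < v_2 < v_3 < v_4. Listing each simplex with vertices in this order, K has dimension 2 with simplices:

  0-simplices (5): [v_0], [v_1], [v_2], [v_3], [v_4]
  1-simplices (9): [v_0,v_1], [v_0,v_2], [v_0,v_3], [v_1,v_2], [v_1,v_3], [v_1,v_4], [v_2,v_3], [v_2,v_4], [v_3,v_4]
  2-simplices (6): [v_0,v_1,v_2], [v_0,v_1,v_3], [v_0,v_2,v_3], [v_1,v_2,v_4], [v_1,v_3,v_4], [v_2,v_3,v_4]

giving chain groups C_0 ≅ Z^5, C_1 ≅ Z^9, C_2 ≅ Z^6.

Boundary ∂_1: C_1 → C_0 maps an edge to its endpoints' difference, ∂[p,q] = q − p.
This gives a 5×9 integer matrix of rank 4; reducing to Smith normal form yields diagonal entries (1,1,1,1).

∂_2: C_2 → C_1 maps a triangle to the signed sum of its edges. For instance
  ∂[v_0,v_1,v_2] = [v_1,v_2] − [v_0,v_2] + [v_0,v_1],
  ∂[v_0,v_1,v_3] = [v_1,v_3] − [v_0,v_3] + [v_0,v_1].
The resulting 9×6 matrix has rank 5, and its Smith normal form has invariant factors (1,1,1,1,1).

Now H_k = ker ∂_k / im ∂_{k+1}, so:

  H_0: rank C_0 − rank ∂_1 = 5 − 4 = 1, and the invariant factors of ∂_1 are all 1, so H_0 = Z.
  H_1: rank ker ∂_1 − rank ∂_2 = (9 − 4) − 5 = 0, and the invariant factors of ∂_2 are all 1, so H_1 = 0.
  H_2: rank ker ∂_2 − rank ∂_3 = (6 − 5) − 0 = 1, and there is no ∂_3, so H_2 = Z.

As a check, the Euler characteristic is 5 − 9 + 6 = 2, which agrees with 1 − 0 + 1 = 2.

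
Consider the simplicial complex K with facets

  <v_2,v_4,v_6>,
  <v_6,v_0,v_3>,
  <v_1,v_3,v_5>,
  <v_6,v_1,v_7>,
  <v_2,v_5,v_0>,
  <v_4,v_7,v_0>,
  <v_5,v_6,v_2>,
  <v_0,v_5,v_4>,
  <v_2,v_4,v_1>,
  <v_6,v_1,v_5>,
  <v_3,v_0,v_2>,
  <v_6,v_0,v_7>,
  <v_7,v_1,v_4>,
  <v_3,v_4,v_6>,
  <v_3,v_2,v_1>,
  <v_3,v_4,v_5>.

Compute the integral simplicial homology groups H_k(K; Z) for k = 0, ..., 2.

H_0 = Z,  H_1 = Z^2,  H_2 = Z.

We work with the vertex ordering v_0 < v_1 < v_2 < v_3 < v_4 < v_5 < v_6 < v_7. The simplices of K, each written with vertices in increasing order, are:

  0-simplices (8): [v_0], [v_1], [v_2], [v_3], [v_4], [v_5], [v_6], [v_7]
  1-simplices (24): (24 of them)
  2-simplices (16): (16 of them)

giving chain groups C_0 ≅ Z^8, C_1 ≅ Z^24, C_2 ≅ Z^16.

Boundary ∂_1: C_1 → C_0 is given by ∂[p,q] = [q] − [p]. For instance
  ∂[v_1,v_6] = [v_6] − [v_1].
This gives a 8×24 integer matrix of rank 7; reducing to Smith normal form yields diagonal entries (1,1,1,1,1,1,1).

∂_2: C_2 → C_1 maps a triangle to the signed sum of its edges. For instance
  ∂[v_0,v_4,v_7] = [v_4,v_7] − [v_0,v_7] + [v_0,v_4],
  ∂[v_3,v_4,v_5] = [v_4,v_5] − [v_3,v_5] + [v_3,v_4].
This gives a 24×16 integer matrix of rank 15; reducing to Smith normal form yields diagonal entries (1,1,1,1,1,1,1,1,1,1,1,1,1,1,1).

From H_k ≅ ker(∂_k) / im(∂_{k+1}) we obtain:

  H_0: rank C_0 − rank ∂_1 = 8 − 7 = 1, and the invariant factors of ∂_1 are all 1, so H_0 = Z.
  H_1: rank ker ∂_1 − rank ∂_2 = (24 − 7) − 15 = 2, and the invariant factors of ∂_2 are all 1, so H_1 = Z^2.
  H_2: rank ker ∂_2 − rank ∂_3 = (16 − 15) − 0 = 1, and there is no ∂_3, so H_2 = Z.

As a check, the Euler characteristic is 8 − 24 + 16 = 0, which agrees with 1 − 2 + 1 = 0.
(K is a triangulation of the torus T^2.)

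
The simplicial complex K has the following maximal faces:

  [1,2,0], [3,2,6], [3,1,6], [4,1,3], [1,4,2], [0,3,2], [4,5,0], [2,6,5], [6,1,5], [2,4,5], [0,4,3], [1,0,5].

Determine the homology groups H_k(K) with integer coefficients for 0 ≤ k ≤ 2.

Take the total order 0 < 1 < 2 < 3 < 4 < 5 < 6 on the vertex set. Then K (dimension 2) consists of the simplices:

  0-simplices (7): [0], [1], [2], [3], [4], [5], [6]
  1-simplices (18): [0,1], [0,2], [0,3], [0,4], [0,5], [1,2], [1,3], [1,4], [1,5], [1,6], [2,3], [2,4], [2,5], [2,6], [3,4], [3,6], [4,5], [5,6]
  2-simplices (12): [0,1,2], [0,1,5], [0,2,3], [0,3,4], [0,4,5], [1,2,4], [1,3,4], [1,3,6], [1,5,6], [2,3,6], [2,4,5], [2,5,6]

so the chain groups are C_0 ≅ Z^7, C_1 ≅ Z^18, C_2 ≅ Z^12.

The boundary map ∂_1: C_1 → C_0 is given by ∂[p,q] = [q] − [p]. For instance
  ∂[0,5] = [5] − [0].
The resulting 7×18 matrix has rank 6, and its Smith normal form has invariant factors (1,1,1,1,1,1).

∂_2: C_2 → C_1 acts by ∂[p,q,r] = [q,r] − [p,r] + [p,q]. For instance
  ∂[0,1,5] = [1,5] − [0,5] + [0,1],
  ∂[2,3,6] = [3,6] − [2,6] + [2,3].
This gives a 18×12 integer matrix of rank 12; reducing to Smith normal form yields diagonal entries (1,1,1,1,1,1,1,1,1,1,1,2).

Reading off H_k = ker ∂_k / im ∂_{k+1}:

  H_0: rank C_0 − rank ∂_1 = 7 − 6 = 1, and the invariant factors of ∂_1 are all 1, so H_0 ≅ Z.
  H_1: rank ker ∂_1 − rank ∂_2 = (18 − 6) − 12 = 0, and ∂_2 has invariant factor 2 > 1, so H_1 ≅ Z/2.
  H_2: rank ker ∂_2 − rank ∂_3 = (12 − 12) − 0 = 0, and there is no ∂_3, so H_2 ≅ 0.

(K is a triangulation of the real projective plane RP^2.)

H_0 = Z,  H_1 = Z/2,  H_2 = 0.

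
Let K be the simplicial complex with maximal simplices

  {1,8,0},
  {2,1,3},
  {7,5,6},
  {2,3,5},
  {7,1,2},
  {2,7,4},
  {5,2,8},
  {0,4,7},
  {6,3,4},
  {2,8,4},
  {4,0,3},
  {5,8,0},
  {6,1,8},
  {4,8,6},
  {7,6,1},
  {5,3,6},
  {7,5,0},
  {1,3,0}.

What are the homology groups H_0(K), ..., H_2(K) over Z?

H_0 = Z,  H_1 = Z^2,  H_2 = Z.

We work with the vertex ordering 0 < 1 < 2 < 3 < 4 < 5 < 6 < 7 < 8. The simplices of K, each written with vertices in increasing order, are:

  0-simplices (9): [0], [1], [2], [3], [4], [5], [6], [7], [8]
  1-simplices (27): (27 of them)
  2-simplices (18): [0,1,3], [0,1,8], [0,3,4], [0,4,7], [0,5,7], [0,5,8], [1,2,3], [1,2,7], [1,6,7], [1,6,8], [2,3,5], [2,4,7], [2,4,8], [2,5,8], [3,4,6], [3,5,6], [4,6,8], [5,6,7]

Hence C_0 ≅ Z^9, C_1 ≅ Z^27, C_2 ≅ Z^18.

∂_1: C_1 → C_0 is given by ∂[p,q] = [q] − [p].
As a 9×27 matrix over Z this has rank 8, with invariant factors (1,1,1,1,1,1,1,1).

Boundary ∂_2: C_2 → C_1 maps a triangle to the signed sum of its edges. For instance
  ∂[5,6,7] = [6,7] − [5,7] + [5,6],
  ∂[2,4,8] = [4,8] − [2,8] + [2,4].
This gives a 27×18 integer matrix of rank 17; reducing to Smith normal form yields diagonal entries (1,1,1,1,1,1,1,1,1,1,1,1,1,1,1,1,1).

From H_k ≅ ker(∂_k) / im(∂_{k+1}) we obtain:

  H_0: rank C_0 − rank ∂_1 = 9 − 8 = 1, and the invariant factors of ∂_1 are all 1, so H_0 = Z.
  H_1: rank ker ∂_1 − rank ∂_2 = (27 − 8) − 17 = 2, and the invariant factors of ∂_2 are all 1, so H_1 = Z^2.
  H_2: rank ker ∂_2 − rank ∂_3 = (18 − 17) − 0 = 1, and there is no ∂_3, so H_2 = Z.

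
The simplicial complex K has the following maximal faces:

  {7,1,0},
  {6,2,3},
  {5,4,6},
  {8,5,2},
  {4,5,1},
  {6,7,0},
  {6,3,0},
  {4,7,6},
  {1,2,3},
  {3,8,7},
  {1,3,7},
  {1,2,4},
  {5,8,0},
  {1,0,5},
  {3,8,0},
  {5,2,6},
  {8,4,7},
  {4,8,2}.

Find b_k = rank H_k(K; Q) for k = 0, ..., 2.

We work with the vertex ordering 0 < 1 < 2 < 3 < 4 < 5 < 6 < 7 < 8. The simplices of K, each written with vertices in increasing order, are:

  0-simplices (9): [0], [1], [2], [3], [4], [5], [6], [7], [8]
  1-simplices (27): (27 of them)
  2-simplices (18): [0,1,5], [0,1,7], [0,3,6], [0,3,8], [0,5,8], [0,6,7], [1,2,3], [1,2,4], [1,3,7], [1,4,5], [2,3,6], [2,4,8], [2,5,6], [2,5,8], [3,7,8], [4,5,6], [4,6,7], [4,7,8]

so the chain groups are C_0 ≅ Z^9, C_1 ≅ Z^27, C_2 ≅ Z^18.

∂_1: C_1 → C_0 maps an edge to its endpoints' difference, ∂[p,q] = q − p. For instance
  ∂[2,4] = [4] − [2].
This gives a 9×27 integer matrix of rank 8; reducing to Smith normal form yields diagonal entries (1,1,1,1,1,1,1,1).

Boundary ∂_2: C_2 → C_1 maps a triangle to the signed sum of its edges. For instance
  ∂[0,3,6] = [3,6] − [0,6] + [0,3],
  ∂[1,2,3] = [2,3] − [1,3] + [1,2].
This gives a 27×18 integer matrix of rank 18; reducing to Smith normal form yields diagonal entries (1,1,1,1,1,1,1,1,1,1,1,1,1,1,1,1,1,2).

Reading off H_k = ker ∂_k / im ∂_{k+1}:

  H_0: rank C_0 − rank ∂_1 = 9 − 8 = 1, and the invariant factors of ∂_1 are all 1, so H_0 ≅ Z.
  H_1: rank ker ∂_1 − rank ∂_2 = (27 − 8) − 18 = 1, and ∂_2 has invariant factor 2 > 1, so H_1 ≅ Z ⊕ Z_2.
  H_2: rank ker ∂_2 − rank ∂_3 = (18 − 18) − 0 = 0, and there is no ∂_3, so H_2 ≅ 0.

(K is a triangulation of the Klein bottle.)

Hence the Betti numbers are b_0 = 1, b_1 = 1, b_2 = 0.

b_0 = 1, b_1 = 1, b_2 = 0.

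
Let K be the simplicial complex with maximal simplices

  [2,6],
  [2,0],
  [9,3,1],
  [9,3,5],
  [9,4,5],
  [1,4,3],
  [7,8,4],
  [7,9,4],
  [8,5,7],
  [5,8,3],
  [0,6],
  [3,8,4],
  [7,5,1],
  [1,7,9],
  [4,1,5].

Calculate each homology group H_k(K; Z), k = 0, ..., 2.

Order the vertices as 0 < 1 < 2 < 3 < 4 < 5 < 6 < 7 < 8 < 9. Listing each simplex with vertices in this order, K has dimension 2 with simplices:

  0-simplices (10): [0], [1], [2], [3], [4], [5], [6], [7], [8], [9]
  1-simplices (21): [0,2], [0,6], [1,3], [1,4], [1,5], [1,7], [1,9], [2,6], [3,4], [3,5], [3,8], [3,9], [4,5], [4,7], [4,8], [4,9], [5,7], [5,8], [5,9], [7,8], [7,9]
  2-simplices (12): [1,3,4], [1,3,9], [1,4,5], [1,5,7], [1,7,9], [3,4,8], [3,5,8], [3,5,9], [4,5,9], [4,7,8], [4,7,9], [5,7,8]

Hence C_0 ≅ Z^10, C_1 ≅ Z^21, C_2 ≅ Z^12.

The boundary map ∂_1: C_1 → C_0 maps an edge to its endpoints' difference, ∂[p,q] = q − p.
The resulting 10×21 matrix has rank 8, and its Smith normal form has invariant factors (1,1,1,1,1,1,1,1).

Boundary ∂_2: C_2 → C_1 maps a triangle to the signed sum of its edges. For instance
  ∂[1,3,9] = [3,9] − [1,9] + [1,3],
  ∂[1,4,5] = [4,5] − [1,5] + [1,4].
This gives a 21×12 integer matrix of rank 12; reducing to Smith normal form yields diagonal entries (1,1,1,1,1,1,1,1,1,1,1,2).

From H_k ≅ ker(∂_k) / im(∂_{k+1}) we obtain:

  H_0: rank C_0 − rank ∂_1 = 10 − 8 = 2, and the invariant factors of ∂_1 are all 1, so H_0 ≅ Z^2.
  H_1: rank ker ∂_1 − rank ∂_2 = (21 − 8) − 12 = 1, and ∂_2 has invariant factor 2 > 1, so H_1 ≅ Z × Z/2.
  H_2: rank ker ∂_2 − rank ∂_3 = (12 − 12) − 0 = 0, and there is no ∂_3, so H_2 ≅ 0.

(K is a triangulation of the disjoint union of the real projective plane RP^2 and the circle S^1.)

H_0 ≅ Z^2,  H_1 ≅ Z × Z/2,  H_2 = 0.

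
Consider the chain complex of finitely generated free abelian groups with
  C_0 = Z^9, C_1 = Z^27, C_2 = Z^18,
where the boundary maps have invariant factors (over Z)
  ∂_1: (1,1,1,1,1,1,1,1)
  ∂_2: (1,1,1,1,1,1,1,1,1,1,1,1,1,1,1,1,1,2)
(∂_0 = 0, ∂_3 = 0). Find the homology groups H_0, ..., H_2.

H_0 = Z,  H_1 = Z ⊕ Z/2Z,  H_2 = 0.

H_0: b_0 = 9 − 0 − 8 = 1; torsion from ∂_1 factors > 1: none. So H_0 = Z.
H_1: b_1 = 27 − 8 − 18 = 1; torsion from ∂_2 factors > 1: [2]. So H_1 = Z ⊕ Z/2Z.
H_2: b_2 = 18 − 18 − 0 = 0; torsion from ∂_3 factors > 1: none. So H_2 = 0.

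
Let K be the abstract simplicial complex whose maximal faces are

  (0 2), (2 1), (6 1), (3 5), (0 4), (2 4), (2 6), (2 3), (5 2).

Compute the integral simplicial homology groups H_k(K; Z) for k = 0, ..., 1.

We work with the vertex ordering 0 < 1 < 2 < 3 < 4 < 5 < 6. The simplices of K, each written with vertices in increasing order, are:

  0-simplices (7): [0], [1], [2], [3], [4], [5], [6]
  1-simplices (9): [0,2], [0,4], [1,2], [1,6], [2,3], [2,4], [2,5], [2,6], [3,5]

so the chain groups are C_0 ≅ Z^7, C_1 ≅ Z^9.

∂_1: C_1 → C_0 is given by ∂[p,q] = [q] − [p]. For instance
  ∂[0,2] = [2] − [0].
This gives a 7×9 integer matrix of rank 6; reducing to Smith normal form yields diagonal entries (1,1,1,1,1,1).

Computing H_k = (kernel of ∂_k) / (image of ∂_{k+1}):

  H_0: rank C_0 − rank ∂_1 = 7 − 6 = 1, and the invariant factors of ∂_1 are all 1, so H_0 ≅ Z.
  H_1: rank ker ∂_1 − rank ∂_2 = (9 − 6) − 0 = 3, and there is no ∂_2, so H_1 ≅ Z^3.

As a check, the Euler characteristic is 7 − 9 = -2, which agrees with 1 − 3 = -2.

H_0 = Z,  H_1 = Z^3.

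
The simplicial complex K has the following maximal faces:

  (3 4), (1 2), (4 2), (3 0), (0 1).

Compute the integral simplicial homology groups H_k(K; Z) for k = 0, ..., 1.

We work with the vertex ordering 0 < 1 < 2 < 3 < 4. The simplices of K, each written with vertices in increasing order, are:

  0-simplices (5): [0], [1], [2], [3], [4]
  1-simplices (5): [0,1], [0,3], [1,2], [2,4], [3,4]

so the chain groups are C_0 ≅ Z^5, C_1 ≅ Z^5.

Boundary ∂_1: C_1 → C_0 maps an edge to its endpoints' difference, ∂[p,q] = q − p. For instance
  ∂[2,4] = [4] − [2].
The resulting 5×5 matrix has rank 4, and its Smith normal form has invariant factors (1,1,1,1).

Now H_k = ker ∂_k / im ∂_{k+1}, so:

  H_0: rank C_0 − rank ∂_1 = 5 − 4 = 1, and the invariant factors of ∂_1 are all 1, so H_0 = Z.
  H_1: rank ker ∂_1 − rank ∂_2 = (5 − 4) − 0 = 1, and there is no ∂_2, so H_1 = Z.

H_0 ≅ Z,  H_1 ≅ Z.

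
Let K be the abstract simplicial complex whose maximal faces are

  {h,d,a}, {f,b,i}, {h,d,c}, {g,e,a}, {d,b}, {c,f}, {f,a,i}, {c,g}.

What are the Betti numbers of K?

Take the total order a < b < c < d < e < f < g < h < i on the vertex set. Then K (dimension 2) consists of the simplices:

  0-simplices (9): a, b, c, d, e, f, g, h, i
  1-simplices (16): ad, ae, af, ag, ah, ai, bd, bf, bi, cd, cf, cg, ch, dh, eg, fi
  2-simplices (5): adh, aeg, afi, bfi, cdh

Hence C_0 ≅ Z^9, C_1 ≅ Z^16, C_2 ≅ Z^5.

The boundary map ∂_1: C_1 → C_0 sends each edge [p,q] (with p < q) to q − p. For instance
  ∂cf = f − c.
The 9×16 boundary matrix has rank 8 and Smith normal form diag(1,1,1,1,1,1,1,1).

∂_2: C_2 → C_1 maps a triangle to the signed sum of its edges. For instance
  ∂cdh = dh − ch + cd,
  ∂afi = fi − ai + af.
The resulting 16×5 matrix has rank 5, and its Smith normal form has invariant factors (1,1,1,1,1).

Reading off H_k = ker ∂_k / im ∂_{k+1}:

  H_0: rank C_0 − rank ∂_1 = 9 − 8 = 1, and the invariant factors of ∂_1 are all 1, so H_0 ≅ Z.
  H_1: rank ker ∂_1 − rank ∂_2 = (16 − 8) − 5 = 3, and the invariant factors of ∂_2 are all 1, so H_1 ≅ Z^3.
  H_2: rank ker ∂_2 − rank ∂_3 = (5 − 5) − 0 = 0, and there is no ∂_3, so H_2 ≅ 0.

Hence the Betti numbers are b_0 = 1, b_1 = 3, b_2 = 0.

b_0 = 1, b_1 = 3, b_2 = 0.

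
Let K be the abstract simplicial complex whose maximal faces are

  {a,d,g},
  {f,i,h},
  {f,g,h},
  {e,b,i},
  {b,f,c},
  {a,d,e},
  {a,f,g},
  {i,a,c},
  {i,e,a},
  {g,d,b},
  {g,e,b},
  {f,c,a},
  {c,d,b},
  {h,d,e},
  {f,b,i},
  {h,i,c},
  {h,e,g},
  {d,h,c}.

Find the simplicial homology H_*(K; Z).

H_0 ≅ Z,  H_1 ≅ Z ⊕ Z/2Z,  H_2 = 0.

Fix the vertex order a < b < c < d < e < f < g < h < i and write every simplex with vertices in increasing order. Then dim K = 2 and the simplices of K are:

  0-simplices (9): a, b, c, d, e, f, g, h, i
  1-simplices (27): ac, ad, ae, af, ag, ai, bc, bd, be, bf, bg, bi, cd, cf, ch, ci, de, dg, dh, eg, eh, ei, fg, fh, fi, gh, hi
  2-simplices (18): acf, aci, ade, adg, aei, afg, bcd, bcf, bdg, beg, bei, bfi, cdh, chi, deh, egh, fgh, fhi

Hence C_0 ≅ Z^9, C_1 ≅ Z^27, C_2 ≅ Z^18.

The boundary map ∂_1: C_1 → C_0 maps an edge to its endpoints' difference, ∂[p,q] = q − p. For instance
  ∂ch = h − c.
The resulting 9×27 matrix has rank 8, and its Smith normal form has invariant factors (1,1,1,1,1,1,1,1).

The boundary map ∂_2: C_2 → C_1 acts by ∂[p,q,r] = [q,r] − [p,r] + [p,q]. For instance
  ∂bcd = cd − bd + bc,
  ∂chi = hi − ci + ch.
As a 27×18 matrix over Z this has rank 18, with invariant factors (1,1,1,1,1,1,1,1,1,1,1,1,1,1,1,1,1,2).

Now H_k = ker ∂_k / im ∂_{k+1}, so:

  H_0: rank C_0 − rank ∂_1 = 9 − 8 = 1, and the invariant factors of ∂_1 are all 1, so H_0 = Z.
  H_1: rank ker ∂_1 − rank ∂_2 = (27 − 8) − 18 = 1, and ∂_2 has invariant factor 2 > 1, so H_1 = Z ⊕ Z/2Z.
  H_2: rank ker ∂_2 − rank ∂_3 = (18 − 18) − 0 = 0, and there is no ∂_3, so H_2 = 0.

As a check, the Euler characteristic is 9 − 27 + 18 = 0, which agrees with 1 − 1 + 0 = 0.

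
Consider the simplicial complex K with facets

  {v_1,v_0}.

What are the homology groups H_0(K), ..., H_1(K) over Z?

We work with the vertex ordering v_0 < v_1. The simplices of K, each written with vertices in increasing order, are:

  0-simplices (2): [v_0], [v_1]
  1-simplices (1): [v_0,v_1]

so the chain groups are C_0 ≅ Z^2, C_1 ≅ Z^1.

Boundary ∂_1: C_1 → C_0 is given by ∂[p,q] = [q] − [p].
The 2×1 boundary matrix has rank 1 and Smith normal form diag(1).

From H_k ≅ ker(∂_k) / im(∂_{k+1}) we obtain:

  H_0: rank C_0 − rank ∂_1 = 2 − 1 = 1, and the invariant factors of ∂_1 are all 1, so H_0 = Z.
  H_1: rank ker ∂_1 − rank ∂_2 = (1 − 1) − 0 = 0, and there is no ∂_2, so H_1 = 0.

As a check, the Euler characteristic is 2 − 1 = 1, which agrees with 1 − 0 = 1.

H_0 ≅ Z,  H_1 = 0.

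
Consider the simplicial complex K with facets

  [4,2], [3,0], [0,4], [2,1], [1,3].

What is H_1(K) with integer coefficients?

H_1 ≅ Z.

Take the total order 0 < 1 < 2 < 3 < 4 on the vertex set. Then K (dimension 1) consists of the simplices:

  0-simplices (5): [0], [1], [2], [3], [4]
  1-simplices (5): [0,3], [0,4], [1,2], [1,3], [2,4]

giving chain groups C_0 ≅ Z^5, C_1 ≅ Z^5.

Boundary ∂_1: C_1 → C_0 sends each edge [p,q] (with p < q) to q − p. For instance
  ∂[0,4] = [4] − [0].
As a 5×5 matrix over Z this has rank 4, with invariant factors (1,1,1,1).

Reading off H_k = ker ∂_k / im ∂_{k+1}:

  H_1: rank ker ∂_1 − rank ∂_2 = (5 − 4) − 0 = 1, and there is no ∂_2, so H_1 = Z.

(K is a triangulation of the circle S^1.)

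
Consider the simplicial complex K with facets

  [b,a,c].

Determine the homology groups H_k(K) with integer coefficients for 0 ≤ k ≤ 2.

Order the vertices as a < b < c. Listing each simplex with vertices in this order, K has dimension 2 with simplices:

  0-simplices (3): a, b, c
  1-simplices (3): ab, ac, bc
  2-simplices (1): abc

Hence C_0 ≅ Z^3, C_1 ≅ Z^3, C_2 ≅ Z^1.

Boundary ∂_1: C_1 → C_0 maps an edge to its endpoints' difference, ∂[p,q] = q − p. For instance
  ∂ab = b − a.
As a 3×3 matrix over Z this has rank 2, with invariant factors (1,1).

The boundary map ∂_2: C_2 → C_1 acts by ∂[p,q,r] = [q,r] − [p,r] + [p,q]. For instance
  ∂abc = bc − ac + ab.
This gives a 3×1 integer matrix of rank 1; reducing to Smith normal form yields diagonal entries (1).

Computing H_k = (kernel of ∂_k) / (image of ∂_{k+1}):

  H_0: rank C_0 − rank ∂_1 = 3 − 2 = 1, and the invariant factors of ∂_1 are all 1, so H_0 ≅ Z.
  H_1: rank ker ∂_1 − rank ∂_2 = (3 − 2) − 1 = 0, and the invariant factors of ∂_2 are all 1, so H_1 ≅ 0.
  H_2: rank ker ∂_2 − rank ∂_3 = (1 − 1) − 0 = 0, and there is no ∂_3, so H_2 ≅ 0.

(K is a triangulation of the 2-simplex.)

H_0 ≅ Z,  H_1 = 0,  H_2 = 0.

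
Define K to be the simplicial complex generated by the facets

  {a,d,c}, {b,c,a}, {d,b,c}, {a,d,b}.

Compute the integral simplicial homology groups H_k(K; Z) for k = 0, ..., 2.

H_0 = Z,  H_1 = 0,  H_2 = Z.

K has 4 vertices, 6 edges, 4 triangles.
rank ∂_0 = 0, rank ∂_1 = 3 ⇒ b_0 = 4 − 0 − 3 = 1; all invariant factors of ∂_1 are 1 so no torsion. So H_0 = Z.
rank ∂_1 = 3, rank ∂_2 = 3 ⇒ b_1 = 6 − 3 − 3 = 0; all invariant factors of ∂_2 are 1 so no torsion. So H_1 = 0.
rank ∂_2 = 3, rank ∂_3 = 0 ⇒ b_2 = 4 − 3 − 0 = 1. So H_2 = Z.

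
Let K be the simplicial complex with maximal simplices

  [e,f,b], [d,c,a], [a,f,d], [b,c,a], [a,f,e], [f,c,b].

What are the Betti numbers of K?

b_0 = 1, b_1 = 1, b_2 = 0.

Fix the vertex order a < b < c < d < e < f and write every simplex with vertices in increasing order. Then dim K = 2 and the simplices of K are:

  0-simplices (6): a, b, c, d, e, f
  1-simplices (12): ab, ac, ad, ae, af, bc, be, bf, cd, cf, df, ef
  2-simplices (6): abc, acd, adf, aef, bcf, bef

giving chain groups C_0 ≅ Z^6, C_1 ≅ Z^12, C_2 ≅ Z^6.

The boundary map ∂_1: C_1 → C_0 is given by ∂[p,q] = [q] − [p].
The resulting 6×12 matrix has rank 5, and its Smith normal form has invariant factors (1,1,1,1,1).

The boundary map ∂_2: C_2 → C_1 sends each 2-simplex [p,q,r] to [q,r] − [p,r] + [p,q]. For instance
  ∂bef = ef − bf + be,
  ∂abc = bc − ac + ab.
The 12×6 boundary matrix has rank 6 and Smith normal form diag(1,1,1,1,1,1).

From H_k ≅ ker(∂_k) / im(∂_{k+1}) we obtain:

  H_0: rank C_0 − rank ∂_1 = 6 − 5 = 1, and the invariant factors of ∂_1 are all 1, so H_0 ≅ Z.
  H_1: rank ker ∂_1 − rank ∂_2 = (12 − 5) − 6 = 1, and the invariant factors of ∂_2 are all 1, so H_1 ≅ Z.
  H_2: rank ker ∂_2 − rank ∂_3 = (6 − 6) − 0 = 0, and there is no ∂_3, so H_2 ≅ 0.

Hence the Betti numbers are b_0 = 1, b_1 = 1, b_2 = 0.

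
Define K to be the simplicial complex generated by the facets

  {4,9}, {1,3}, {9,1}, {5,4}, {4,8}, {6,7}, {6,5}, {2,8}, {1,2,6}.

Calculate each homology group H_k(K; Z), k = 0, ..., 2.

Take the total order 1 < 2 < 3 < 4 < 5 < 6 < 7 < 8 < 9 on the vertex set. Then K (dimension 2) consists of the simplices:

  0-simplices (9): [1], [2], [3], [4], [5], [6], [7], [8], [9]
  1-simplices (11): [1,2], [1,3], [1,6], [1,9], [2,6], [2,8], [4,5], [4,8], [4,9], [5,6], [6,7]
  2-simplices (1): [1,2,6]

giving chain groups C_0 ≅ Z^9, C_1 ≅ Z^11, C_2 ≅ Z^1.

∂_1: C_1 → C_0 is given by ∂[p,q] = [q] − [p]. For instance
  ∂[6,7] = [7] − [6].
The resulting 9×11 matrix has rank 8, and its Smith normal form has invariant factors (1,1,1,1,1,1,1,1).

Boundary ∂_2: C_2 → C_1 sends each 2-simplex [p,q,r] to [q,r] − [p,r] + [p,q]. For instance
  ∂[1,2,6] = [2,6] − [1,6] + [1,2].
The 11×1 boundary matrix has rank 1 and Smith normal form diag(1).

Computing H_k = (kernel of ∂_k) / (image of ∂_{k+1}):

  H_0: rank C_0 − rank ∂_1 = 9 − 8 = 1, and the invariant factors of ∂_1 are all 1, so H_0 = Z.
  H_1: rank ker ∂_1 − rank ∂_2 = (11 − 8) − 1 = 2, and the invariant factors of ∂_2 are all 1, so H_1 = Z^2.
  H_2: rank ker ∂_2 − rank ∂_3 = (1 − 1) − 0 = 0, and there is no ∂_3, so H_2 = 0.

As a check, the Euler characteristic is 9 − 11 + 1 = -1, which agrees with 1 − 2 + 0 = -1.

H_0 ≅ Z,  H_1 ≅ Z^2,  H_2 = 0.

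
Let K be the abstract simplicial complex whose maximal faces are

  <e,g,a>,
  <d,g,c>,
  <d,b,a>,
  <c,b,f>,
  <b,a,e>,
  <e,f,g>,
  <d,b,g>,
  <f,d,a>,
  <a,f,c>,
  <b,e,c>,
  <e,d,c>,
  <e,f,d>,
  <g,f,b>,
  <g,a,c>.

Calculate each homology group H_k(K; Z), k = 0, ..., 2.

H_0 ≅ Z,  H_1 ≅ Z^2,  H_2 ≅ Z.

K has 7 vertices, 21 edges, 14 triangles.
rank ∂_0 = 0, rank ∂_1 = 6 ⇒ b_0 = 7 − 0 − 6 = 1; all invariant factors of ∂_1 are 1 so no torsion. So H_0 = Z.
rank ∂_1 = 6, rank ∂_2 = 13 ⇒ b_1 = 21 − 6 − 13 = 2; all invariant factors of ∂_2 are 1 so no torsion. So H_1 = Z^2.
rank ∂_2 = 13, rank ∂_3 = 0 ⇒ b_2 = 14 − 13 − 0 = 1. So H_2 = Z.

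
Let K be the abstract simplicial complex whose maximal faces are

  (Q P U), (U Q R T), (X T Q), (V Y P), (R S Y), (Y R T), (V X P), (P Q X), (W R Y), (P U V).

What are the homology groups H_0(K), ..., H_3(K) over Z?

K has 10 vertices, 22 edges, 13 triangles, 1 3-simplex.
rank ∂_0 = 0, rank ∂_1 = 9 ⇒ b_0 = 10 − 0 − 9 = 1; all invariant factors of ∂_1 are 1 so no torsion. So H_0 ≅ Z.
rank ∂_1 = 9, rank ∂_2 = 12 ⇒ b_1 = 22 − 9 − 12 = 1; all invariant factors of ∂_2 are 1 so no torsion. So H_1 ≅ Z.
rank ∂_2 = 12, rank ∂_3 = 1 ⇒ b_2 = 13 − 12 − 1 = 0; all invariant factors of ∂_3 are 1 so no torsion. So H_2 ≅ 0.
rank ∂_3 = 1, rank ∂_4 = 0 ⇒ b_3 = 1 − 1 − 0 = 0. So H_3 ≅ 0.

H_0 = Z,  H_1 = Z,  H_2 = 0,  H_3 = 0.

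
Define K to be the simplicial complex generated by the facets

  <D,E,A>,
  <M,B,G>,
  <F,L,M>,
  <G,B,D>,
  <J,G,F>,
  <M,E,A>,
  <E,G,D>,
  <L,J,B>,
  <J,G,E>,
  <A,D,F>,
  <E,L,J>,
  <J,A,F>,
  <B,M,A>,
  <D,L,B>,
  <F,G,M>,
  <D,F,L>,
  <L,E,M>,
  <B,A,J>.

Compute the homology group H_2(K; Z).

H_2 = Z.

Fix the vertex order A < B < D < E < F < G < J < L < M and write every simplex with vertices in increasing order. Then dim K = 2 and the simplices of K are:

  0-simplices (9): A, B, D, E, F, G, J, L, M
  1-simplices (27): AB, AD, AE, AF, AJ, AM, BD, BG, BJ, BL, BM, DE, DF, DG, DL, EG, EJ, EL, EM, FG, FJ, FL, FM, GJ, GM, JL, LM
  2-simplices (18): ABJ, ABM, ADE, ADF, AEM, AFJ, BDG, BDL, BGM, BJL, DEG, DFL, EGJ, EJL, ELM, FGJ, FGM, FLM

so the chain groups are C_0 ≅ Z^9, C_1 ≅ Z^27, C_2 ≅ Z^18.

The boundary map ∂_1: C_1 → C_0 is given by ∂[p,q] = [q] − [p].
The resulting 9×27 matrix has rank 8, and its Smith normal form has invariant factors (1,1,1,1,1,1,1,1).

Boundary ∂_2: C_2 → C_1 sends each 2-simplex [p,q,r] to [q,r] − [p,r] + [p,q]. For instance
  ∂AFJ = FJ − AJ + AF,
  ∂ADF = DF − AF + AD.
As a 27×18 matrix over Z this has rank 17, with invariant factors (1,1,1,1,1,1,1,1,1,1,1,1,1,1,1,1,1).

From H_k ≅ ker(∂_k) / im(∂_{k+1}) we obtain:

  H_2: rank ker ∂_2 − rank ∂_3 = (18 − 17) − 0 = 1, and there is no ∂_3, so H_2 ≅ Z.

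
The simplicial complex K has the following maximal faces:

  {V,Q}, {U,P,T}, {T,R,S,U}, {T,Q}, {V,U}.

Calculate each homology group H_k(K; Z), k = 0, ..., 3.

K has 7 vertices, 11 edges, 5 triangles, 1 3-simplex.
rank ∂_0 = 0, rank ∂_1 = 6 ⇒ b_0 = 7 − 0 − 6 = 1; all invariant factors of ∂_1 are 1 so no torsion. So H_0 ≅ Z.
rank ∂_1 = 6, rank ∂_2 = 4 ⇒ b_1 = 11 − 6 − 4 = 1; all invariant factors of ∂_2 are 1 so no torsion. So H_1 ≅ Z.
rank ∂_2 = 4, rank ∂_3 = 1 ⇒ b_2 = 5 − 4 − 1 = 0; all invariant factors of ∂_3 are 1 so no torsion. So H_2 ≅ 0.
rank ∂_3 = 1, rank ∂_4 = 0 ⇒ b_3 = 1 − 1 − 0 = 0. So H_3 ≅ 0.

H_0 ≅ Z,  H_1 ≅ Z,  H_2 = 0,  H_3 = 0.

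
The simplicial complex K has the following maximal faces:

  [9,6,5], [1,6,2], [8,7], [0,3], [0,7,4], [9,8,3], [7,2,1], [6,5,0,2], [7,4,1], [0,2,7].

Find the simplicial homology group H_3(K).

H_3 ≅ 0.

Take the total order 0 < 1 < 2 < 3 < 4 < 5 < 6 < 7 < 8 < 9 on the vertex set. Then K (dimension 3) consists of the simplices:

  0-simplices (10): [0], [1], [2], [3], [4], [5], [6], [7], [8], [9]
  1-simplices (21): [0,2], [0,3], [0,4], [0,5], [0,6], [0,7], [1,2], [1,4], [1,6], [1,7], [2,5], [2,6], [2,7], [3,8], [3,9], [4,7], [5,6], [5,9], [6,9], [7,8], [8,9]
  2-simplices (11): [0,2,5], [0,2,6], [0,2,7], [0,4,7], [0,5,6], [1,2,6], [1,2,7], [1,4,7], [2,5,6], [3,8,9], [5,6,9]
  3-simplices (1): [0,2,5,6]

giving chain groups C_0 ≅ Z^10, C_1 ≅ Z^21, C_2 ≅ Z^11, C_3 ≅ Z^1.

The boundary map ∂_1: C_1 → C_0 is given by ∂[p,q] = [q] − [p]. For instance
  ∂[0,5] = [5] − [0].
As a 10×21 matrix over Z this has rank 9, with invariant factors (1,1,1,1,1,1,1,1,1).

Boundary ∂_2: C_2 → C_1 acts by ∂[p,q,r] = [q,r] − [p,r] + [p,q]. For instance
  ∂[1,2,6] = [2,6] − [1,6] + [1,2],
  ∂[3,8,9] = [8,9] − [3,9] + [3,8].
The 21×11 boundary matrix has rank 10 and Smith normal form diag(1,1,1,1,1,1,1,1,1,1).

Boundary ∂_3: C_3 → C_2 sends each 3-simplex σ to the alternating sum Σ_i (−1)^i (σ with its i-th vertex removed). For instance
  ∂[0,2,5,6] = [2,5,6] − [0,5,6] + [0,2,6] − [0,2,5].
The resulting 11×1 matrix has rank 1, and its Smith normal form has invariant factors (1).

Reading off H_k = ker ∂_k / im ∂_{k+1}:

  H_3: rank ker ∂_3 − rank ∂_4 = (1 − 1) − 0 = 0, and there is no ∂_4, so H_3 = 0.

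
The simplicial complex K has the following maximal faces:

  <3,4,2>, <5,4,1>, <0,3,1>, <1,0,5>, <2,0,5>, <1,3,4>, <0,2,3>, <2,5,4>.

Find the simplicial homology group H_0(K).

H_0 = Z.

Order the vertices as 0 < 1 < 2 < 3 < 4 < 5. Listing each simplex with vertices in this order, K has dimension 2 with simplices:

  0-simplices (6): [0], [1], [2], [3], [4], [5]
  1-simplices (12): [0,1], [0,2], [0,3], [0,5], [1,3], [1,4], [1,5], [2,3], [2,4], [2,5], [3,4], [4,5]
  2-simplices (8): [0,1,3], [0,1,5], [0,2,3], [0,2,5], [1,3,4], [1,4,5], [2,3,4], [2,4,5]

giving chain groups C_0 ≅ Z^6, C_1 ≅ Z^12, C_2 ≅ Z^8.

∂_1: C_1 → C_0 maps an edge to its endpoints' difference, ∂[p,q] = q − p.
The resulting 6×12 matrix has rank 5, and its Smith normal form has invariant factors (1,1,1,1,1).

∂_2: C_2 → C_1 maps a triangle to the signed sum of its edges. For instance
  ∂[0,1,5] = [1,5] − [0,5] + [0,1],
  ∂[0,2,5] = [2,5] − [0,5] + [0,2].
This gives a 12×8 integer matrix of rank 7; reducing to Smith normal form yields diagonal entries (1,1,1,1,1,1,1).

From H_k ≅ ker(∂_k) / im(∂_{k+1}) we obtain:

  H_0: rank C_0 − rank ∂_1 = 6 − 5 = 1, and the invariant factors of ∂_1 are all 1, so H_0 = Z.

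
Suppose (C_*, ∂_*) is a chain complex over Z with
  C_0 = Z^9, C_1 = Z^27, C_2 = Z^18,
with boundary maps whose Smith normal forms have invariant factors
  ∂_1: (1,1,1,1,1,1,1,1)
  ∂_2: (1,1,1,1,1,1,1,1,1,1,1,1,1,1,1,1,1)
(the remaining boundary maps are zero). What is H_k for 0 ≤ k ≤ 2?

H_0 = Z,  H_1 = Z^2,  H_2 = Z.

H_0: b_0 = 9 − 0 − 8 = 1; torsion from ∂_1 factors > 1: none. So H_0 = Z.
H_1: b_1 = 27 − 8 − 17 = 2; torsion from ∂_2 factors > 1: none. So H_1 = Z^2.
H_2: b_2 = 18 − 17 − 0 = 1; torsion from ∂_3 factors > 1: none. So H_2 = Z.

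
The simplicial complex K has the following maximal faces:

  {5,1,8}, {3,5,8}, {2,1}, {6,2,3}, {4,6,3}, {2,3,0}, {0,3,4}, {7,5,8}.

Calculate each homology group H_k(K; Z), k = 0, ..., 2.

H_0 ≅ Z,  H_1 ≅ Z,  H_2 = 0.

Take the total order 0 < 1 < 2 < 3 < 4 < 5 < 6 < 7 < 8 on the vertex set. Then K (dimension 2) consists of the simplices:

  0-simplices (9): [0], [1], [2], [3], [4], [5], [6], [7], [8]
  1-simplices (16): [0,2], [0,3], [0,4], [1,2], [1,5], [1,8], [2,3], [2,6], [3,4], [3,5], [3,6], [3,8], [4,6], [5,7], [5,8], [7,8]
  2-simplices (7): [0,2,3], [0,3,4], [1,5,8], [2,3,6], [3,4,6], [3,5,8], [5,7,8]

giving chain groups C_0 ≅ Z^9, C_1 ≅ Z^16, C_2 ≅ Z^7.

∂_1: C_1 → C_0 sends each edge [p,q] (with p < q) to q − p. For instance
  ∂[4,6] = [6] − [4].
The 9×16 boundary matrix has rank 8 and Smith normal form diag(1,1,1,1,1,1,1,1).

Boundary ∂_2: C_2 → C_1 maps a triangle to the signed sum of its edges. For instance
  ∂[0,3,4] = [3,4] − [0,4] + [0,3],
  ∂[5,7,8] = [7,8] − [5,8] + [5,7].
The resulting 16×7 matrix has rank 7, and its Smith normal form has invariant factors (1,1,1,1,1,1,1).

Reading off H_k = ker ∂_k / im ∂_{k+1}:

  H_0: rank C_0 − rank ∂_1 = 9 − 8 = 1, and the invariant factors of ∂_1 are all 1, so H_0 = Z.
  H_1: rank ker ∂_1 − rank ∂_2 = (16 − 8) − 7 = 1, and the invariant factors of ∂_2 are all 1, so H_1 = Z.
  H_2: rank ker ∂_2 − rank ∂_3 = (7 − 7) − 0 = 0, and there is no ∂_3, so H_2 = 0.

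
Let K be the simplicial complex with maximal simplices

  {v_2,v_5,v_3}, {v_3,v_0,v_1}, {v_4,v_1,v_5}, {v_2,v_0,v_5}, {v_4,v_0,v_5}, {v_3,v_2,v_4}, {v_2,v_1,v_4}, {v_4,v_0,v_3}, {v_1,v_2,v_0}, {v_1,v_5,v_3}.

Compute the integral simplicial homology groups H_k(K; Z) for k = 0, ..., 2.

K has 6 vertices, 15 edges, 10 triangles.
rank ∂_0 = 0, rank ∂_1 = 5 ⇒ b_0 = 6 − 0 − 5 = 1; all invariant factors of ∂_1 are 1 so no torsion. So H_0 = Z.
rank ∂_1 = 5, rank ∂_2 = 10 ⇒ b_1 = 15 − 5 − 10 = 0; ∂_2 has invariant factor(s) [2] giving torsion. So H_1 = Z/2.
rank ∂_2 = 10, rank ∂_3 = 0 ⇒ b_2 = 10 − 10 − 0 = 0. So H_2 = 0.

H_0 = Z,  H_1 = Z/2,  H_2 = 0.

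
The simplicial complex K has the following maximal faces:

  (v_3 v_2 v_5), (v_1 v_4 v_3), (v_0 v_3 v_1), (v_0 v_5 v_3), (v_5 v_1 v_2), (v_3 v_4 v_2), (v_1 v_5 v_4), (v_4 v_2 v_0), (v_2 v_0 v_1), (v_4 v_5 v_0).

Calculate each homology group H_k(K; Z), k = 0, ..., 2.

H_0 ≅ Z,  H_1 ≅ Z/2Z,  H_2 = 0.

Take the total order v_0 < v_1 < v_2 < v_3 < v_4 < v_5 on the vertex set. Then K (dimension 2) consists of the simplices:

  0-simplices (6): [v_0], [v_1], [v_2], [v_3], [v_4], [v_5]
  1-simplices (15): (15 of them)
  2-simplices (10): [v_0,v_1,v_2], [v_0,v_1,v_3], [v_0,v_2,v_4], [v_0,v_3,v_5], [v_0,v_4,v_5], [v_1,v_2,v_5], [v_1,v_3,v_4], [v_1,v_4,v_5], [v_2,v_3,v_4], [v_2,v_3,v_5]

Hence C_0 ≅ Z^6, C_1 ≅ Z^15, C_2 ≅ Z^10.

The boundary map ∂_1: C_1 → C_0 sends each edge [p,q] (with p < q) to q − p.
This gives a 6×15 integer matrix of rank 5; reducing to Smith normal form yields diagonal entries (1,1,1,1,1).

Boundary ∂_2: C_2 → C_1 maps a triangle to the signed sum of its edges. For instance
  ∂[v_0,v_2,v_4] = [v_2,v_4] − [v_0,v_4] + [v_0,v_2],
  ∂[v_1,v_4,v_5] = [v_4,v_5] − [v_1,v_5] + [v_1,v_4].
The resulting 15×10 matrix has rank 10, and its Smith normal form has invariant factors (1,1,1,1,1,1,1,1,1,2).

Computing H_k = (kernel of ∂_k) / (image of ∂_{k+1}):

  H_0: rank C_0 − rank ∂_1 = 6 − 5 = 1, and the invariant factors of ∂_1 are all 1, so H_0 ≅ Z.
  H_1: rank ker ∂_1 − rank ∂_2 = (15 − 5) − 10 = 0, and ∂_2 has invariant factor 2 > 1, so H_1 ≅ Z/2Z.
  H_2: rank ker ∂_2 − rank ∂_3 = (10 − 10) − 0 = 0, and there is no ∂_3, so H_2 ≅ 0.

(K is a triangulation of the real projective plane RP^2.)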